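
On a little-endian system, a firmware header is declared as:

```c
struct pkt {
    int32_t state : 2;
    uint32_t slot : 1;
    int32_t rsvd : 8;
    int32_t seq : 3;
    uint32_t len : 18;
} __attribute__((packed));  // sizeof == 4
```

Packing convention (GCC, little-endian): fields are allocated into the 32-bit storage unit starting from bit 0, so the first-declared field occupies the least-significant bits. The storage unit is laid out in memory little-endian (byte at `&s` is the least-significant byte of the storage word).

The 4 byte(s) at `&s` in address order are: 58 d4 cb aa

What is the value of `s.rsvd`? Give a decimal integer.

[0]=0x58 [1]=0xd4 [2]=0xcb [3]=0xaa (little-endian) → word 0xaacbd458
state [0+:2] = (word>>0) & 0x3 = 0
slot [2+:1] = (word>>2) & 0x1 = 0
rsvd [3+:8] = (word>>3) & 0xff = 139  ←
seq [11+:3] = (word>>11) & 0x7 = 2
len [14+:18] = (word>>14) & 0x3ffff = 174895
rsvd signed 8b, MSB=1: 139 - 256 = -117

-117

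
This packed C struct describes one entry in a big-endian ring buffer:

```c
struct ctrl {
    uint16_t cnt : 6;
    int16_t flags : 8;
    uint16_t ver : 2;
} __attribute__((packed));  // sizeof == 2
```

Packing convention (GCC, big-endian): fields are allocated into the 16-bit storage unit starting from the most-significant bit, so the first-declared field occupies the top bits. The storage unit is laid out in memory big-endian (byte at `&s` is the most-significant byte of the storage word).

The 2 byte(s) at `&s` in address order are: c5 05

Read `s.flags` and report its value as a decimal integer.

[0]=0xc5 [1]=0x05 (big-endian) → word 0xc505
cnt [10+:6] = (word>>10) & 0x3f = 49
flags [2+:8] = (word>>2) & 0xff = 65  ←
ver [0+:2] = (word>>0) & 0x3 = 1
flags signed 8b, MSB=0: value = 65

65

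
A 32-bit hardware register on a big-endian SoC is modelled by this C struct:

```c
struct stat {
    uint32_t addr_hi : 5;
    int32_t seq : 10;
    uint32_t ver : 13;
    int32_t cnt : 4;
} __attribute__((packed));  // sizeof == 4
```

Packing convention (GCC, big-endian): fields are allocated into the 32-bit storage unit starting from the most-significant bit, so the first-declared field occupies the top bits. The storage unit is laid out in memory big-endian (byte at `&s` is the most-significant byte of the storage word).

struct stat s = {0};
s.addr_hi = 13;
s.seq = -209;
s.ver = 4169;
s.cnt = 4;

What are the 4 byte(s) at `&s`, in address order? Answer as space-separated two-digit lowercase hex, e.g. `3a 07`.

[27+:5] addr_hi=13 & 0x1f = 0xd; word=0x68000000
[17+:10] seq=-209 & 0x3ff = 0x32f; word=0x6e5e0000
[4+:13] ver=4169 & 0x1fff = 0x1049; word=0x6e5f0490
[0+:4] cnt=4 & 0xf = 0x4; word=0x6e5f0494
word = 0x6e5f0494 → big-endian bytes:
  [0]=0x6e  [1]=0x5f  [2]=0x04  [3]=0x94

6e 5f 04 94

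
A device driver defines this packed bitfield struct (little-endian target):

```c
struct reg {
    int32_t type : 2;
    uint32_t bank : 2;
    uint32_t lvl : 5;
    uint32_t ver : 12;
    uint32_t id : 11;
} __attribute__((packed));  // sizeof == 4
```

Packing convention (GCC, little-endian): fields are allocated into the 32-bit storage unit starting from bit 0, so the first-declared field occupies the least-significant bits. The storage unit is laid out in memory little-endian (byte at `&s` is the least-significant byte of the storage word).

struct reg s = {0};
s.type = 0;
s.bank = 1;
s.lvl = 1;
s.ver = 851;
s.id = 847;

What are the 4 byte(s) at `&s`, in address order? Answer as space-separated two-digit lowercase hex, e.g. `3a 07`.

type (2b) val=0 bits=0x0 at bit 0: 0x00000000
bank (2b) val=1 bits=0x1 at bit 2: 0x00000004
lvl (5b) val=1 bits=0x1 at bit 4: 0x00000014
ver (12b) val=851 bits=0x353 at bit 9: 0x0006a614
id (11b) val=847 bits=0x34f at bit 21: 0x69e6a614
word = 0x69e6a614 → little-endian bytes:
  [0]=0x14  [1]=0xa6  [2]=0xe6  [3]=0x69

14 a6 e6 69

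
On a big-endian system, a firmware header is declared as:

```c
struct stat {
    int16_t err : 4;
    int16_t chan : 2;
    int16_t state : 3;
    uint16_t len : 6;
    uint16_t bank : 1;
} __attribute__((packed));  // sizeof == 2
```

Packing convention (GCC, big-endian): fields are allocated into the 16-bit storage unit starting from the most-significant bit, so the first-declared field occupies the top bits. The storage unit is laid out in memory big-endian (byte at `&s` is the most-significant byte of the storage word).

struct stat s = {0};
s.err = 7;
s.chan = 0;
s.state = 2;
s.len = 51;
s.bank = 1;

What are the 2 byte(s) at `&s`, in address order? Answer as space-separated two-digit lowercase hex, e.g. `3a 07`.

[12+:4] err=7 & 0xf = 0x7; word=0x7000
[10+:2] chan=0 & 0x3 = 0x0; word=0x7000
[7+:3] state=2 & 0x7 = 0x2; word=0x7100
[1+:6] len=51 & 0x3f = 0x33; word=0x7166
[0+:1] bank=1 & 0x1 = 0x1; word=0x7167
word = 0x7167 → big-endian bytes:
  [0]=0x71  [1]=0x67

71 67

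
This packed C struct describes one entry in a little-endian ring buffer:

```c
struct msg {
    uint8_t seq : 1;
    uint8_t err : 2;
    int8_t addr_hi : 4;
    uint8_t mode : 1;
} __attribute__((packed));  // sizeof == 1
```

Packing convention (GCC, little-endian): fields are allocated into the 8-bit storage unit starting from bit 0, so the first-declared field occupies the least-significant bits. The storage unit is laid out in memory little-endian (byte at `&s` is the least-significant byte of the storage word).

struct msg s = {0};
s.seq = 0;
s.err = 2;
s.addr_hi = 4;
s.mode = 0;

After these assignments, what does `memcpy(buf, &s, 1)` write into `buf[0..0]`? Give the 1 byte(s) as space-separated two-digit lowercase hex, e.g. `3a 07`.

seq:1 = 0 → 0x0 << 0 → word 0x00
err:2 = 2 → 0x2 << 1 → word 0x04
addr_hi:4 = 4 → 0x4 << 3 → word 0x24
mode:1 = 0 → 0x0 << 7 → word 0x24
word = 0x24 → little-endian bytes:
  [0]=0x24

24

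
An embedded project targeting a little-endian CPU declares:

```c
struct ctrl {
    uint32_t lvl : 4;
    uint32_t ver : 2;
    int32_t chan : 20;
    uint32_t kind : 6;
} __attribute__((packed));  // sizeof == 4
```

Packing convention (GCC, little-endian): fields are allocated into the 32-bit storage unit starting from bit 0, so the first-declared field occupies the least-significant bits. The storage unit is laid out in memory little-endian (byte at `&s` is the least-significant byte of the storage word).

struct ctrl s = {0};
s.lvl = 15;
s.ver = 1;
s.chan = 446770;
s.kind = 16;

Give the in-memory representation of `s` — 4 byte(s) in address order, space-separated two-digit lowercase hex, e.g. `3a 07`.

lvl:4 = 15 → 0xf << 0 → word 0x0000000f
ver:2 = 1 → 0x1 << 4 → word 0x0000001f
chan:20 = 446770 → 0x6d132 << 6 → word 0x01b44c9f
kind:6 = 16 → 0x10 << 26 → word 0x41b44c9f
word = 0x41b44c9f → little-endian bytes:
  [0]=0x9f  [1]=0x4c  [2]=0xb4  [3]=0x41

9f 4c b4 41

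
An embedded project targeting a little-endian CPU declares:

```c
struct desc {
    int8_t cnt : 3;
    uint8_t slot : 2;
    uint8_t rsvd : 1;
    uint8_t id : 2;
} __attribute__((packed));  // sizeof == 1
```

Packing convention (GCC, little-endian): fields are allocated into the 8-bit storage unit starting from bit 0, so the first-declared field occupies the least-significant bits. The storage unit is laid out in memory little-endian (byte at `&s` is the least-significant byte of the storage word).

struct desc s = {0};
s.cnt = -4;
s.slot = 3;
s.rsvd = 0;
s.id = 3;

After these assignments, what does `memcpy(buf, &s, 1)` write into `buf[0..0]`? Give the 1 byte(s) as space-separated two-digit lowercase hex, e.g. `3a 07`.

cnt (3b) val=-4 bits=0x4 at bit 0: 0x04
slot (2b) val=3 bits=0x3 at bit 3: 0x1c
rsvd (1b) val=0 bits=0x0 at bit 5: 0x1c
id (2b) val=3 bits=0x3 at bit 6: 0xdc
word = 0xdc → little-endian bytes:
  [0]=0xdc

dc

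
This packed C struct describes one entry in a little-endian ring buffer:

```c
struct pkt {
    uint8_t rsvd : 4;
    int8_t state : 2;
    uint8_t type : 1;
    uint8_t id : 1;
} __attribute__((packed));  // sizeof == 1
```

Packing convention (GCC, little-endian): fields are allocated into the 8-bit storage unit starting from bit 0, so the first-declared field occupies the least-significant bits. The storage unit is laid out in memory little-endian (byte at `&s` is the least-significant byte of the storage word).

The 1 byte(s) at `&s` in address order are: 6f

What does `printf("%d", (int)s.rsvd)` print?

15

[0]=0x6f (little-endian) → word 0x6f
rsvd [0+:4] = (word>>0) & 0xf = 15  ←
state [4+:2] = (word>>4) & 0x3 = 2
type [6+:1] = (word>>6) & 0x1 = 1
id [7+:1] = (word>>7) & 0x1 = 0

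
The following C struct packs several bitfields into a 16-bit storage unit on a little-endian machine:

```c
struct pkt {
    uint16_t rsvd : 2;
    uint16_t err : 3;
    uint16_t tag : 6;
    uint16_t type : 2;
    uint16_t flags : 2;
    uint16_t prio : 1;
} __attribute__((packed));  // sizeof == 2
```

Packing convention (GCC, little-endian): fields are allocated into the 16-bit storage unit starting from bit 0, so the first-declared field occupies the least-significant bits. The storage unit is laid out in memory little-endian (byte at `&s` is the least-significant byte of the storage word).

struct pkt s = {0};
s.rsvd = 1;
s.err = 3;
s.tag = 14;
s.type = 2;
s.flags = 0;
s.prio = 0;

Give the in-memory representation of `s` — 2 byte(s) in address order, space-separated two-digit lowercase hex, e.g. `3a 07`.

cd 11

[0+:2] rsvd=1 & 0x3 = 0x1; word=0x0001
[2+:3] err=3 & 0x7 = 0x3; word=0x000d
[5+:6] tag=14 & 0x3f = 0xe; word=0x01cd
[11+:2] type=2 & 0x3 = 0x2; word=0x11cd
[13+:2] flags=0 & 0x3 = 0x0; word=0x11cd
[15+:1] prio=0 & 0x1 = 0x0; word=0x11cd
word = 0x11cd → little-endian bytes:
  [0]=0xcd  [1]=0x11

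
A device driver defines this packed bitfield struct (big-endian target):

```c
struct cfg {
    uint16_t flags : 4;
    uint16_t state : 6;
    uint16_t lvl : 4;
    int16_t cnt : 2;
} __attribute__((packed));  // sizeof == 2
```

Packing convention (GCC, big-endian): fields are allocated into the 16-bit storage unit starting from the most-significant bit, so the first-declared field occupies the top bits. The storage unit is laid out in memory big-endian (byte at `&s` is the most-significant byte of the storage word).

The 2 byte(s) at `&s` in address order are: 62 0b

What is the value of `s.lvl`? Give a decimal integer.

2

[0]=0x62 [1]=0x0b (big-endian) → word 0x620b
flags:4 @ bit 12 → (0x620b>>12)&0xf = 0x6
state:6 @ bit 6 → (0x620b>>6)&0x3f = 0x8
lvl:4 @ bit 2 → (0x620b>>2)&0xf = 0x2  ←
cnt:2 @ bit 0 → (0x620b>>0)&0x3 = 0x3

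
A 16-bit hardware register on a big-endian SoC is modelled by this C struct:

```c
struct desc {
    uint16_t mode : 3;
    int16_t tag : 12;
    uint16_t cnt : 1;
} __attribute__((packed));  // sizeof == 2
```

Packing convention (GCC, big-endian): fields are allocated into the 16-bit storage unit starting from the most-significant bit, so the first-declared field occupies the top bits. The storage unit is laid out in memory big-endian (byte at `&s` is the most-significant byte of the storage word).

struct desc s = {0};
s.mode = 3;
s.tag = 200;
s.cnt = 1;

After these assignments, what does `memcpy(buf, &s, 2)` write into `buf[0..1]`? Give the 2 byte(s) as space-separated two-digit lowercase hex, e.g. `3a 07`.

[13+:3] mode=3 & 0x7 = 0x3; word=0x6000
[1+:12] tag=200 & 0xfff = 0xc8; word=0x6190
[0+:1] cnt=1 & 0x1 = 0x1; word=0x6191
word = 0x6191 → big-endian bytes:
  [0]=0x61  [1]=0x91

61 91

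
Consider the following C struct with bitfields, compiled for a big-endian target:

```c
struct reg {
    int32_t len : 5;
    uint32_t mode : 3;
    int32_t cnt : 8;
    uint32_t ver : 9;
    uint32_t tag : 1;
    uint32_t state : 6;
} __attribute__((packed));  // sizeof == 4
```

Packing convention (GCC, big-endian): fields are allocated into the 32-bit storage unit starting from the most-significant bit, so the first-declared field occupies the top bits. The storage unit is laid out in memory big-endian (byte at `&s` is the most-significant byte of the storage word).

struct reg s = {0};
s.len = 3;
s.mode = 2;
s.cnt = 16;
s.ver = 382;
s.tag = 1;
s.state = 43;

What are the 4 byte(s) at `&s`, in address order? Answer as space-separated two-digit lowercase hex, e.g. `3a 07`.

1a 10 bf 6b

len (5b) val=3 bits=0x3 at bit 27: 0x18000000
mode (3b) val=2 bits=0x2 at bit 24: 0x1a000000
cnt (8b) val=16 bits=0x10 at bit 16: 0x1a100000
ver (9b) val=382 bits=0x17e at bit 7: 0x1a10bf00
tag (1b) val=1 bits=0x1 at bit 6: 0x1a10bf40
state (6b) val=43 bits=0x2b at bit 0: 0x1a10bf6b
word = 0x1a10bf6b → big-endian bytes:
  [0]=0x1a  [1]=0x10  [2]=0xbf  [3]=0x6b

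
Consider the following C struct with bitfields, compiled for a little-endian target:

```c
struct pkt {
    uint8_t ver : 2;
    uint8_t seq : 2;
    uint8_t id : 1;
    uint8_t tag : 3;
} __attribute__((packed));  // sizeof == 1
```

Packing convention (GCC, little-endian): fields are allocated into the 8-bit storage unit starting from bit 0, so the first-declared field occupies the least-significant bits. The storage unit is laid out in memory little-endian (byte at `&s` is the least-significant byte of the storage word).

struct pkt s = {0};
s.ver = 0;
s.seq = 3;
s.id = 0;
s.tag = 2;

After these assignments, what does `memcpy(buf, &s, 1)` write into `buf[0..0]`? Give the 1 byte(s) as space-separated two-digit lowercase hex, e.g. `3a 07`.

ver (2b) val=0 bits=0x0 at bit 0: 0x00
seq (2b) val=3 bits=0x3 at bit 2: 0x0c
id (1b) val=0 bits=0x0 at bit 4: 0x0c
tag (3b) val=2 bits=0x2 at bit 5: 0x4c
word = 0x4c → little-endian bytes:
  [0]=0x4c

4c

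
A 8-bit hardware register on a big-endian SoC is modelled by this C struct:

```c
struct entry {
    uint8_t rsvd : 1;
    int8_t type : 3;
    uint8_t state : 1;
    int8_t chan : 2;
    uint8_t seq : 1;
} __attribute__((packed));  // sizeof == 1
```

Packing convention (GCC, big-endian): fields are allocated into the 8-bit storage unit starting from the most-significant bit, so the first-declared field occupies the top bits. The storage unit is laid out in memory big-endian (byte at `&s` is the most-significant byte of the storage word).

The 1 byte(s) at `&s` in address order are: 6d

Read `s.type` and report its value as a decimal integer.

[0]=0x6d (big-endian) → word 0x6d
rsvd [7+:1] = (word>>7) & 0x1 = 0
type [4+:3] = (word>>4) & 0x7 = 6  ←
state [3+:1] = (word>>3) & 0x1 = 1
chan [1+:2] = (word>>1) & 0x3 = 2
seq [0+:1] = (word>>0) & 0x1 = 1
type signed 3b, MSB=1: 6 - 8 = -2

-2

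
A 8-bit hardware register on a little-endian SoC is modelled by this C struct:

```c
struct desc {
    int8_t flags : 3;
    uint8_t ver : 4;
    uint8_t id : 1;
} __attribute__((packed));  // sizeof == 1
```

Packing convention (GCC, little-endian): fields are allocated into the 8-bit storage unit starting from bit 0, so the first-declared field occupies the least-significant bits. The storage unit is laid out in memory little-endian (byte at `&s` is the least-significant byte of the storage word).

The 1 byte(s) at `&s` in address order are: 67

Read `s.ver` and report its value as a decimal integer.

12

[0]=0x67 (little-endian) → word 0x67
flags:3 @ bit 0 → (0x67>>0)&0x7 = 0x7
ver:4 @ bit 3 → (0x67>>3)&0xf = 0xc  ←
id:1 @ bit 7 → (0x67>>7)&0x1 = 0x0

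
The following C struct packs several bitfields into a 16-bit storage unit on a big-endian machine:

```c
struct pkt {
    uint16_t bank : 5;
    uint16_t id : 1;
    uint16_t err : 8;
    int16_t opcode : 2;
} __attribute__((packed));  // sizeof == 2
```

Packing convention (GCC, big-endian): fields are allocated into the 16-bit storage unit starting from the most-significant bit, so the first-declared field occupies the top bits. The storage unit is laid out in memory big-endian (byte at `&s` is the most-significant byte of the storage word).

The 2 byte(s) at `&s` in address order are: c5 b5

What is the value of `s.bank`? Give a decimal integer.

24

[0]=0xc5 [1]=0xb5 (big-endian) → word 0xc5b5
bank [11+:5] = (word>>11) & 0x1f = 24  ←
id [10+:1] = (word>>10) & 0x1 = 1
err [2+:8] = (word>>2) & 0xff = 109
opcode [0+:2] = (word>>0) & 0x3 = 1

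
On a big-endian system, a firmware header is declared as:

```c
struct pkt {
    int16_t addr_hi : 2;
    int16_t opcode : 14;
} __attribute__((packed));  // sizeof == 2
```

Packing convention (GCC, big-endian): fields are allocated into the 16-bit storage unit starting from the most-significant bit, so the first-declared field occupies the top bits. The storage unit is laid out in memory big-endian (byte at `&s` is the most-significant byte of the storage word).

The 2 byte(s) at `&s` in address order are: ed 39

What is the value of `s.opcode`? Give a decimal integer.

-4807

[0]=0xed [1]=0x39 (big-endian) → word 0xed39
addr_hi:2 @ bit 14 → (0xed39>>14)&0x3 = 0x3
opcode:14 @ bit 0 → (0xed39>>0)&0x3fff = 0x2d39  ←
opcode signed 14b, MSB=1: 11577 - 16384 = -4807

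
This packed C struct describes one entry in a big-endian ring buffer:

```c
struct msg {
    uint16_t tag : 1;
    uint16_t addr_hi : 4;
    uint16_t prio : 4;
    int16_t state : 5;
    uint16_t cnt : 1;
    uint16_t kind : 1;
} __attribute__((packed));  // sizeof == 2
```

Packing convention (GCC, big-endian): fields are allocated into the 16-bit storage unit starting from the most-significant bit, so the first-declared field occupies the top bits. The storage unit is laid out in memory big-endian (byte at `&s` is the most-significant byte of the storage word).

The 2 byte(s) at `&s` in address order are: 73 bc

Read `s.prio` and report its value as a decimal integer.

[0]=0x73 [1]=0xbc (big-endian) → word 0x73bc
tag:1 @ bit 15 → (0x73bc>>15)&0x1 = 0x0
addr_hi:4 @ bit 11 → (0x73bc>>11)&0xf = 0xe
prio:4 @ bit 7 → (0x73bc>>7)&0xf = 0x7  ←
state:5 @ bit 2 → (0x73bc>>2)&0x1f = 0xf
cnt:1 @ bit 1 → (0x73bc>>1)&0x1 = 0x0
kind:1 @ bit 0 → (0x73bc>>0)&0x1 = 0x0

7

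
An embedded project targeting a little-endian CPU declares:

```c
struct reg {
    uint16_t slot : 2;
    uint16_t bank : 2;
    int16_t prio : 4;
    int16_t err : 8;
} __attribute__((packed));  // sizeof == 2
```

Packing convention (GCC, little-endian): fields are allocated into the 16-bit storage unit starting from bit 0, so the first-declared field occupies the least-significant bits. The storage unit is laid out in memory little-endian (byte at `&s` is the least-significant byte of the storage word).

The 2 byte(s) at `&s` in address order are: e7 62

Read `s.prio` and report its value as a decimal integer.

-2

[0]=0xe7 [1]=0x62 (little-endian) → word 0x62e7
slot [0+:2] = (word>>0) & 0x3 = 3
bank [2+:2] = (word>>2) & 0x3 = 1
prio [4+:4] = (word>>4) & 0xf = 14  ←
err [8+:8] = (word>>8) & 0xff = 98
prio signed 4b, MSB=1: 14 - 16 = -2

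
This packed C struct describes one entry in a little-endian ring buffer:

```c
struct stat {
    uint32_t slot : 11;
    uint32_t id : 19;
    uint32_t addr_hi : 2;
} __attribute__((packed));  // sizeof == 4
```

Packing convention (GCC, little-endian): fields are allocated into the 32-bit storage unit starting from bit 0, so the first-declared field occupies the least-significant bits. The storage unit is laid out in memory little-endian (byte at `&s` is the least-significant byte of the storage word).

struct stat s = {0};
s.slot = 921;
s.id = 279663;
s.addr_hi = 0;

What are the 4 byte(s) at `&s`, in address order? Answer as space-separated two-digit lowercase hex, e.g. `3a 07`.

99 7b 23 22

[0+:11] slot=921 & 0x7ff = 0x399; word=0x00000399
[11+:19] id=279663 & 0x7ffff = 0x4446f; word=0x22237b99
[30+:2] addr_hi=0 & 0x3 = 0x0; word=0x22237b99
word = 0x22237b99 → little-endian bytes:
  [0]=0x99  [1]=0x7b  [2]=0x23  [3]=0x22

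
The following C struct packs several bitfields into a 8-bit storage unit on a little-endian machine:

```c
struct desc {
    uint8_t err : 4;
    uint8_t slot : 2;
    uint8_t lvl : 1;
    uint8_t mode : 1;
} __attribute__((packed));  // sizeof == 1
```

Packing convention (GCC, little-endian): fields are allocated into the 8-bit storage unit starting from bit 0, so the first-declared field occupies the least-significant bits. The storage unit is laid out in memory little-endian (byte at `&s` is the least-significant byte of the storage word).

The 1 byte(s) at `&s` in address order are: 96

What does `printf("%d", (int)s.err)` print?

[0]=0x96 (little-endian) → word 0x96
err [0+:4] = (word>>0) & 0xf = 6  ←
slot [4+:2] = (word>>4) & 0x3 = 1
lvl [6+:1] = (word>>6) & 0x1 = 0
mode [7+:1] = (word>>7) & 0x1 = 1

6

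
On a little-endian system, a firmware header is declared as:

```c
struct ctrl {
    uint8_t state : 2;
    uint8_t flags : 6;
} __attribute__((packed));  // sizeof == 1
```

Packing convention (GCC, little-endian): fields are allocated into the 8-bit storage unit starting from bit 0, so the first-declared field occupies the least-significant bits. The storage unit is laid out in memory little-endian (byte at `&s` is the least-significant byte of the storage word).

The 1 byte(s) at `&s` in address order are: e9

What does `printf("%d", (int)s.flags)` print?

[0]=0xe9 (little-endian) → word 0xe9
state [0+:2] = (word>>0) & 0x3 = 1
flags [2+:6] = (word>>2) & 0x3f = 58  ←

58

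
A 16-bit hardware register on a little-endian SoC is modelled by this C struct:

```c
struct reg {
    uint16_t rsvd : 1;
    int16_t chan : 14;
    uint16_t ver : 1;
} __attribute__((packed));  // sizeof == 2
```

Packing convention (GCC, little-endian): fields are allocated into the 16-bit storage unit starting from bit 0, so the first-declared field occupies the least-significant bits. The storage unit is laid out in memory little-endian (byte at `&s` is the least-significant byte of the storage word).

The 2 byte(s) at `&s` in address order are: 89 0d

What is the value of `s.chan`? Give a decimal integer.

[0]=0x89 [1]=0x0d (little-endian) → word 0x0d89
rsvd [0+:1] = (word>>0) & 0x1 = 1
chan [1+:14] = (word>>1) & 0x3fff = 1732  ←
ver [15+:1] = (word>>15) & 0x1 = 0
chan signed 14b, MSB=0: value = 1732

1732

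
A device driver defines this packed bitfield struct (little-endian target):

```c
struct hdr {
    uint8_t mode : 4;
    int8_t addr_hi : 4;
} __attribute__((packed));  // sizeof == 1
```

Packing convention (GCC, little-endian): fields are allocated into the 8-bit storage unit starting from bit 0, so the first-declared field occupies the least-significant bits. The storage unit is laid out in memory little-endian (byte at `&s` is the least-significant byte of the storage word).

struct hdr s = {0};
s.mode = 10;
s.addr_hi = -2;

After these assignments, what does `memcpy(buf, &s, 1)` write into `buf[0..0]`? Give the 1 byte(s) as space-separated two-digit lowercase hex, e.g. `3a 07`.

mode (4b) val=10 bits=0xa at bit 0: 0x0a
addr_hi (4b) val=-2 bits=0xe at bit 4: 0xea
word = 0xea → little-endian bytes:
  [0]=0xea

ea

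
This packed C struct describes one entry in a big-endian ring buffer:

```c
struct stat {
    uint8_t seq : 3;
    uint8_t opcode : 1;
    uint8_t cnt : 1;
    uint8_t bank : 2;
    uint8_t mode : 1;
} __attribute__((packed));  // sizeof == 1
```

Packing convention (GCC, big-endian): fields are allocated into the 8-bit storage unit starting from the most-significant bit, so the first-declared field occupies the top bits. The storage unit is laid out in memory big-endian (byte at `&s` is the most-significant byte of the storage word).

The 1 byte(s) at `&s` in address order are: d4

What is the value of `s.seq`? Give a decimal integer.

[0]=0xd4 (big-endian) → word 0xd4
seq:3 @ bit 5 → (0xd4>>5)&0x7 = 0x6  ←
opcode:1 @ bit 4 → (0xd4>>4)&0x1 = 0x1
cnt:1 @ bit 3 → (0xd4>>3)&0x1 = 0x0
bank:2 @ bit 1 → (0xd4>>1)&0x3 = 0x2
mode:1 @ bit 0 → (0xd4>>0)&0x1 = 0x0

6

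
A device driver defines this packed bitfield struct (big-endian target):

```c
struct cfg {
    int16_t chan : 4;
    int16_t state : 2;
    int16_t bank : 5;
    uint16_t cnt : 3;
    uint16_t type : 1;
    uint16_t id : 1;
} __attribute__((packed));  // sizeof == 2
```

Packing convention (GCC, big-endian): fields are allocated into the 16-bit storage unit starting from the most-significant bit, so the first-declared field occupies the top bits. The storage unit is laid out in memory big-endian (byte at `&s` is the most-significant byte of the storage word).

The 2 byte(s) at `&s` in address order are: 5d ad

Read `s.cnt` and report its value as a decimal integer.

[0]=0x5d [1]=0xad (big-endian) → word 0x5dad
chan:4 @ bit 12 → (0x5dad>>12)&0xf = 0x5
state:2 @ bit 10 → (0x5dad>>10)&0x3 = 0x3
bank:5 @ bit 5 → (0x5dad>>5)&0x1f = 0xd
cnt:3 @ bit 2 → (0x5dad>>2)&0x7 = 0x3  ←
type:1 @ bit 1 → (0x5dad>>1)&0x1 = 0x0
id:1 @ bit 0 → (0x5dad>>0)&0x1 = 0x1

3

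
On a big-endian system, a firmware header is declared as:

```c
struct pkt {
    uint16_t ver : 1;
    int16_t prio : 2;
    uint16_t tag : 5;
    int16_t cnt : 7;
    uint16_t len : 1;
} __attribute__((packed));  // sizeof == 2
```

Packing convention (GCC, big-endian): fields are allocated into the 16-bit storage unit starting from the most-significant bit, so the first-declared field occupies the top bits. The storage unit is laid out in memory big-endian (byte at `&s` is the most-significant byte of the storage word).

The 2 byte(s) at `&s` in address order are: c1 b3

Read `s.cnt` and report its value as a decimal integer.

-39

[0]=0xc1 [1]=0xb3 (big-endian) → word 0xc1b3
ver [15+:1] = (word>>15) & 0x1 = 1
prio [13+:2] = (word>>13) & 0x3 = 2
tag [8+:5] = (word>>8) & 0x1f = 1
cnt [1+:7] = (word>>1) & 0x7f = 89  ←
len [0+:1] = (word>>0) & 0x1 = 1
cnt signed 7b, MSB=1: 89 - 128 = -39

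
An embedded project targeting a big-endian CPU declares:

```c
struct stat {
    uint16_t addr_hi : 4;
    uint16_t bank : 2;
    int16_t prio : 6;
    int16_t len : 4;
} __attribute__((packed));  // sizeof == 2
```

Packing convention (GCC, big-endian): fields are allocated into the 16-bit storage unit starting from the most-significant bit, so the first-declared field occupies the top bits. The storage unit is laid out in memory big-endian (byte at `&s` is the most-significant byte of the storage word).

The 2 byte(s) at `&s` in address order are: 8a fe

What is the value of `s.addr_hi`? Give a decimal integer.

[0]=0x8a [1]=0xfe (big-endian) → word 0x8afe
addr_hi [12+:4] = (word>>12) & 0xf = 8  ←
bank [10+:2] = (word>>10) & 0x3 = 2
prio [4+:6] = (word>>4) & 0x3f = 47
len [0+:4] = (word>>0) & 0xf = 14

8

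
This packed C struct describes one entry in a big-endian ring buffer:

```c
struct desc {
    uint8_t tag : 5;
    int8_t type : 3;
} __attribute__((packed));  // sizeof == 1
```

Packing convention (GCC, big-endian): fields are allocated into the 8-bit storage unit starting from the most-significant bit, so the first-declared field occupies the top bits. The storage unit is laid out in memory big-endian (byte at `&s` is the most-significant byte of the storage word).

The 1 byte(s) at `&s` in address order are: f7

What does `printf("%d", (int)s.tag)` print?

30

[0]=0xf7 (big-endian) → word 0xf7
tag [3+:5] = (word>>3) & 0x1f = 30  ←
type [0+:3] = (word>>0) & 0x7 = 7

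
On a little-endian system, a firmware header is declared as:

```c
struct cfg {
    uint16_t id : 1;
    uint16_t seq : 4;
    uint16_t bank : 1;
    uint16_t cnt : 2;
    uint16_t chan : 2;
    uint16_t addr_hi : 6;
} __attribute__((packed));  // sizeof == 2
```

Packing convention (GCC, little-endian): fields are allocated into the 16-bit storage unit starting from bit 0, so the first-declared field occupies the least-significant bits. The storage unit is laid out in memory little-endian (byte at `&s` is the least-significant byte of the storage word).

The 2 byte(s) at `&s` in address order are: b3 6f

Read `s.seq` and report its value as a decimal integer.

9

[0]=0xb3 [1]=0x6f (little-endian) → word 0x6fb3
id:1 @ bit 0 → (0x6fb3>>0)&0x1 = 0x1
seq:4 @ bit 1 → (0x6fb3>>1)&0xf = 0x9  ←
bank:1 @ bit 5 → (0x6fb3>>5)&0x1 = 0x1
cnt:2 @ bit 6 → (0x6fb3>>6)&0x3 = 0x2
chan:2 @ bit 8 → (0x6fb3>>8)&0x3 = 0x3
addr_hi:6 @ bit 10 → (0x6fb3>>10)&0x3f = 0x1b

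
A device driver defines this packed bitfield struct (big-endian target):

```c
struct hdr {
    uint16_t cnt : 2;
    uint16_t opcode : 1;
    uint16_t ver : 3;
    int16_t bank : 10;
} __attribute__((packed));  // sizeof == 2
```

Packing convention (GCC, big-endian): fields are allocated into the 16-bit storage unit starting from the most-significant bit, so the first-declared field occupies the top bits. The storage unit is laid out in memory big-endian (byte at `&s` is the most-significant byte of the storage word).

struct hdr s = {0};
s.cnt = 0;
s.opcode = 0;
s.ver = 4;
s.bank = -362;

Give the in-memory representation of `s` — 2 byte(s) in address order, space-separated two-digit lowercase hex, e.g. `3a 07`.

[14+:2] cnt=0 & 0x3 = 0x0; word=0x0000
[13+:1] opcode=0 & 0x1 = 0x0; word=0x0000
[10+:3] ver=4 & 0x7 = 0x4; word=0x1000
[0+:10] bank=-362 & 0x3ff = 0x296; word=0x1296
word = 0x1296 → big-endian bytes:
  [0]=0x12  [1]=0x96

12 96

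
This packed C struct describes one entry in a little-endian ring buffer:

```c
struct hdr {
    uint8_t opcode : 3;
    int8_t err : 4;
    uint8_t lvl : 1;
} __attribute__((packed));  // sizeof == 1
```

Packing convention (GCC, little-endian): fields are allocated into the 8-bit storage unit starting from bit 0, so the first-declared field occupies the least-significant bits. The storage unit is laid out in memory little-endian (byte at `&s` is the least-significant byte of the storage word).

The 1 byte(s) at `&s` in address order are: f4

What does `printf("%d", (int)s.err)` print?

[0]=0xf4 (little-endian) → word 0xf4
opcode [0+:3] = (word>>0) & 0x7 = 4
err [3+:4] = (word>>3) & 0xf = 14  ←
lvl [7+:1] = (word>>7) & 0x1 = 1
err signed 4b, MSB=1: 14 - 16 = -2

-2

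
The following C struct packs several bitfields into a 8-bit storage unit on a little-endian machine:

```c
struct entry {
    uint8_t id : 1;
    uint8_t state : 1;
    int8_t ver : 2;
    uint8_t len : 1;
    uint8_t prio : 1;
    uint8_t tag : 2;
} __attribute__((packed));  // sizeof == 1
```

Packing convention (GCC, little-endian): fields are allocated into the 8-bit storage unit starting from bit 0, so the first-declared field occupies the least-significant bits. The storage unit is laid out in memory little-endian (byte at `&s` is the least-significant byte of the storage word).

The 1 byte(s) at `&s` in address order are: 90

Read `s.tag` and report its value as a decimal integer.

[0]=0x90 (little-endian) → word 0x90
id:1 @ bit 0 → (0x90>>0)&0x1 = 0x0
state:1 @ bit 1 → (0x90>>1)&0x1 = 0x0
ver:2 @ bit 2 → (0x90>>2)&0x3 = 0x0
len:1 @ bit 4 → (0x90>>4)&0x1 = 0x1
prio:1 @ bit 5 → (0x90>>5)&0x1 = 0x0
tag:2 @ bit 6 → (0x90>>6)&0x3 = 0x2  ←

2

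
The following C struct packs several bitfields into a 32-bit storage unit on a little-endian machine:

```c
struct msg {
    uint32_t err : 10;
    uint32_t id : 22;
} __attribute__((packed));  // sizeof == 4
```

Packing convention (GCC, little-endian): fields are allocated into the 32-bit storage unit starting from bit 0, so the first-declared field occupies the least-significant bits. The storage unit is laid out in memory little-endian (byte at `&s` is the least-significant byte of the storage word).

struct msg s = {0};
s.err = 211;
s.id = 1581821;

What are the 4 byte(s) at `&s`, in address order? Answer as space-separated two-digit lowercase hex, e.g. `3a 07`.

d3 f4 8b 60

err:10 = 211 → 0xd3 << 0 → word 0x000000d3
id:22 = 1581821 → 0x1822fd << 10 → word 0x608bf4d3
word = 0x608bf4d3 → little-endian bytes:
  [0]=0xd3  [1]=0xf4  [2]=0x8b  [3]=0x60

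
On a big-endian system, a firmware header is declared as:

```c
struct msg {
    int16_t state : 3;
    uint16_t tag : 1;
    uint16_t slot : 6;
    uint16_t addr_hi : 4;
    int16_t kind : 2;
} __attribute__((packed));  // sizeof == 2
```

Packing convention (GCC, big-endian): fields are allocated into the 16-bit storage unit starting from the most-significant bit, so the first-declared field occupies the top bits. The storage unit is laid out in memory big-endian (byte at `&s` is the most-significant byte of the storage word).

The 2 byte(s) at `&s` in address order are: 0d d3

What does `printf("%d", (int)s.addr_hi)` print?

[0]=0x0d [1]=0xd3 (big-endian) → word 0x0dd3
state [13+:3] = (word>>13) & 0x7 = 0
tag [12+:1] = (word>>12) & 0x1 = 0
slot [6+:6] = (word>>6) & 0x3f = 55
addr_hi [2+:4] = (word>>2) & 0xf = 4  ←
kind [0+:2] = (word>>0) & 0x3 = 3

4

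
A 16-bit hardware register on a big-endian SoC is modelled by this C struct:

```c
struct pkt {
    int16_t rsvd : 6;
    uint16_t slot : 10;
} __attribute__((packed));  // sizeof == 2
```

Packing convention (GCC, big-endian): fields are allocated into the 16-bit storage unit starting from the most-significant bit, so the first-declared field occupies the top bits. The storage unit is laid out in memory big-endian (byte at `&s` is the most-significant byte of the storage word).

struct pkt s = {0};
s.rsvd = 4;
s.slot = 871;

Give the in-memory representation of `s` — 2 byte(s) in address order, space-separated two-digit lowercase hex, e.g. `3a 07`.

rsvd (6b) val=4 bits=0x4 at bit 10: 0x1000
slot (10b) val=871 bits=0x367 at bit 0: 0x1367
word = 0x1367 → big-endian bytes:
  [0]=0x13  [1]=0x67

13 67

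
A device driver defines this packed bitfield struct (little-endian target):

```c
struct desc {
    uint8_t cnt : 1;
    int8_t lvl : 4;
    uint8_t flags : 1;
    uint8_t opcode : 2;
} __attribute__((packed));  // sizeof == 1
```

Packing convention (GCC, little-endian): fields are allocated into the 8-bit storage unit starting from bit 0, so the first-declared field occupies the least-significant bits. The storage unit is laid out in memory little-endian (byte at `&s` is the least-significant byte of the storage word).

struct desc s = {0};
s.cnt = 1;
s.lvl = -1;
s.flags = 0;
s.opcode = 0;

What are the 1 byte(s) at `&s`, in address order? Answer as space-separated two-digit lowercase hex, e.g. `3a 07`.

cnt:1 = 1 → 0x1 << 0 → word 0x01
lvl:4 = -1 → 0xf << 1 → word 0x1f
flags:1 = 0 → 0x0 << 5 → word 0x1f
opcode:2 = 0 → 0x0 << 6 → word 0x1f
word = 0x1f → little-endian bytes:
  [0]=0x1f

1f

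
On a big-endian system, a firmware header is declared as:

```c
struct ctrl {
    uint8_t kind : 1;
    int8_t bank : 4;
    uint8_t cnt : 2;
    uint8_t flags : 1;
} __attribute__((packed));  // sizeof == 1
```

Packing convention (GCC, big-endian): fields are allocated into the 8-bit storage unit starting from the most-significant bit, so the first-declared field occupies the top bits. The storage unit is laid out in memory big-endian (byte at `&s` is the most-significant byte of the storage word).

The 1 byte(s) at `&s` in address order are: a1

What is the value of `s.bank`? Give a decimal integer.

[0]=0xa1 (big-endian) → word 0xa1
kind [7+:1] = (word>>7) & 0x1 = 1
bank [3+:4] = (word>>3) & 0xf = 4  ←
cnt [1+:2] = (word>>1) & 0x3 = 0
flags [0+:1] = (word>>0) & 0x1 = 1
bank signed 4b, MSB=0: value = 4

4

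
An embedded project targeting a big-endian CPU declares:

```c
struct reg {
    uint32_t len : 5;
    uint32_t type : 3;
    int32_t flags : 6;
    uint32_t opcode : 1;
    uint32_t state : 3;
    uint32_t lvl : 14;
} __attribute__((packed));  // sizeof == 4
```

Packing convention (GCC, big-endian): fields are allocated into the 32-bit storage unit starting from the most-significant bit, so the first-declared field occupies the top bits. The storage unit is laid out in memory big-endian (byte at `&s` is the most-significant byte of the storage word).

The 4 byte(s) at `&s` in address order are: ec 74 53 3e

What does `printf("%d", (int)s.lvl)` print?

4926

[0]=0xec [1]=0x74 [2]=0x53 [3]=0x3e (big-endian) → word 0xec74533e
len:5 @ bit 27 → (0xec74533e>>27)&0x1f = 0x1d
type:3 @ bit 24 → (0xec74533e>>24)&0x7 = 0x4
flags:6 @ bit 18 → (0xec74533e>>18)&0x3f = 0x1d
opcode:1 @ bit 17 → (0xec74533e>>17)&0x1 = 0x0
state:3 @ bit 14 → (0xec74533e>>14)&0x7 = 0x1
lvl:14 @ bit 0 → (0xec74533e>>0)&0x3fff = 0x133e  ←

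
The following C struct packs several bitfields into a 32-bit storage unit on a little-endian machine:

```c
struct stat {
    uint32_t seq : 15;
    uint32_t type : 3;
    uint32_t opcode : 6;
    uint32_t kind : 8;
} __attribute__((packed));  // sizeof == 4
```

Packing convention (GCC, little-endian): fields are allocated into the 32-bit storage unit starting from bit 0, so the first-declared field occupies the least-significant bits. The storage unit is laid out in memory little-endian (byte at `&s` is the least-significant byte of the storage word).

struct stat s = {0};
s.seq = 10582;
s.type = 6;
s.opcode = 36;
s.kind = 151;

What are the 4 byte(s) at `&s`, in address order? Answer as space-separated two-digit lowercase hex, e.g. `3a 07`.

seq:15 = 10582 → 0x2956 << 0 → word 0x00002956
type:3 = 6 → 0x6 << 15 → word 0x00032956
opcode:6 = 36 → 0x24 << 18 → word 0x00932956
kind:8 = 151 → 0x97 << 24 → word 0x97932956
word = 0x97932956 → little-endian bytes:
  [0]=0x56  [1]=0x29  [2]=0x93  [3]=0x97

56 29 93 97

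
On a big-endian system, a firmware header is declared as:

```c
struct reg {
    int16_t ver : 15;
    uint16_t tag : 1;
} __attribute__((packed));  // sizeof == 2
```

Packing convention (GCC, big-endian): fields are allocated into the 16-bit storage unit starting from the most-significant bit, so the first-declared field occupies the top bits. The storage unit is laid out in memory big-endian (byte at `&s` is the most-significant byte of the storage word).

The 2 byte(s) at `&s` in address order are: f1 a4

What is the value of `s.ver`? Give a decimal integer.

-1838

[0]=0xf1 [1]=0xa4 (big-endian) → word 0xf1a4
ver [1+:15] = (word>>1) & 0x7fff = 30930  ←
tag [0+:1] = (word>>0) & 0x1 = 0
ver signed 15b, MSB=1: 30930 - 32768 = -1838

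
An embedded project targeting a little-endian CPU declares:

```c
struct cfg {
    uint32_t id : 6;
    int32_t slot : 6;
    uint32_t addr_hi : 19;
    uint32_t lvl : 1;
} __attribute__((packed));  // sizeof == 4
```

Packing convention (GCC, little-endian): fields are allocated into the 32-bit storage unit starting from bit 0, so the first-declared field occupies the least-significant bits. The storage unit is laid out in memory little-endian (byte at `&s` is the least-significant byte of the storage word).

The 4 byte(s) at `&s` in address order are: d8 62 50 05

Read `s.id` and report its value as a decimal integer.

[0]=0xd8 [1]=0x62 [2]=0x50 [3]=0x05 (little-endian) → word 0x055062d8
id [0+:6] = (word>>0) & 0x3f = 24  ←
slot [6+:6] = (word>>6) & 0x3f = 11
addr_hi [12+:19] = (word>>12) & 0x7ffff = 21766
lvl [31+:1] = (word>>31) & 0x1 = 0

24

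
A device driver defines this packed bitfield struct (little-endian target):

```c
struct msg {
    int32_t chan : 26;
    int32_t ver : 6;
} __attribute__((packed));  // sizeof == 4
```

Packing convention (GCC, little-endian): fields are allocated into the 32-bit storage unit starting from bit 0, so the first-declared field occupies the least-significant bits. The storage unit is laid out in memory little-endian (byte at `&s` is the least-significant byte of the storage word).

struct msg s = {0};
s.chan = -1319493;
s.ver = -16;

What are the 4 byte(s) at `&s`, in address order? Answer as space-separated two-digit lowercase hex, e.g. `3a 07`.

chan:26 = -1319493 → 0x3ebddbb << 0 → word 0x03ebddbb
ver:6 = -16 → 0x30 << 26 → word 0xc3ebddbb
word = 0xc3ebddbb → little-endian bytes:
  [0]=0xbb  [1]=0xdd  [2]=0xeb  [3]=0xc3

bb dd eb c3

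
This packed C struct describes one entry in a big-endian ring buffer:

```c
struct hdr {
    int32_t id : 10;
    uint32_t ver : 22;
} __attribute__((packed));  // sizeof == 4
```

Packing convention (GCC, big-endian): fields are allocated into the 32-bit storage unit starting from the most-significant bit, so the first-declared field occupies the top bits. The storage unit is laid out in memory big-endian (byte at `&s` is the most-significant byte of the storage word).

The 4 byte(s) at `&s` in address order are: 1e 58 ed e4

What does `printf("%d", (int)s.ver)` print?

1633764

[0]=0x1e [1]=0x58 [2]=0xed [3]=0xe4 (big-endian) → word 0x1e58ede4
id [22+:10] = (word>>22) & 0x3ff = 121
ver [0+:22] = (word>>0) & 0x3fffff = 1633764  ←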